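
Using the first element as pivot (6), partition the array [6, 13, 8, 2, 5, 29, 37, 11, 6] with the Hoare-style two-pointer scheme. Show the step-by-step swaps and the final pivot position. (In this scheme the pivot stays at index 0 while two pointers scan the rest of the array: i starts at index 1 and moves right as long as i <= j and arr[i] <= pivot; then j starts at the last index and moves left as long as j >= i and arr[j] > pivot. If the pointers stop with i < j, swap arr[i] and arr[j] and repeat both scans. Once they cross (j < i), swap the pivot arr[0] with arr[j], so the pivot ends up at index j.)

Hoare-style two-pointer partition with pivot = 6:

Initial array: [6, 13, 8, 2, 5, 29, 37, 11, 6]

Pointers start at i = 1, j = 8.
i stops at index 1 (arr[1]=13 > 6), j stops at index 8 (arr[8]=6 <= 6): swap arr[1] and arr[8], array becomes [6, 6, 8, 2, 5, 29, 37, 11, 13]
i stops at index 2 (arr[2]=8 > 6), j stops at index 4 (arr[4]=5 <= 6): swap arr[2] and arr[4], array becomes [6, 6, 5, 2, 8, 29, 37, 11, 13]
i ends at 4, j ends at 3: the pointers have crossed (j < i), so scanning stops.

Swap pivot arr[0] with arr[3] to place pivot at position 3: [2, 6, 5, 6, 8, 29, 37, 11, 13]
Pivot position: 3

After partitioning with pivot 6, the array becomes [2, 6, 5, 6, 8, 29, 37, 11, 13]. The pivot is placed at index 3. All elements to the left of the pivot are <= 6, and all elements to the right are > 6.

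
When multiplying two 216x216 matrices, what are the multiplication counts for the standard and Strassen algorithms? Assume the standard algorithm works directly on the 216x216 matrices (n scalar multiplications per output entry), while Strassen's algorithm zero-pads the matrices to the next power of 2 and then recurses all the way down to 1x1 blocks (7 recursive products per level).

Matrix multiplication for 216x216 matrices:

Strassen's algorithm requires power-of-2 dimensions. Pad 216x216 to 256x256 (next power of 2).

Standard algorithm: 216^3 = 10077696 multiplications
Strassen's algorithm: 7^(log2(256)) = 7^8 = 5764801 multiplications
Savings: 10077696 - 5764801 = 4312895 multiplications

Standard: 10077696 multiplications (216^3). Strassen: 5764801 multiplications (7^8, after padding to 256x256). Strassen reduces 8 recursive multiplications to 7 at each level.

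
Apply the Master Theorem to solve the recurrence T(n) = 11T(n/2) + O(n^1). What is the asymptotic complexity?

Master Theorem for T(n) = 11T(n/2) + O(n^1):

a = 11, b = 2, c = 1
log_b(a) = log_2(11) = 3.4594

Case 1: c = 1 < log_2(11) = 3.4594
T(n) = O(n^(log_2 11))

For T(n) = 11T(n/2) + O(n^1): log_2(11) = 3.4594. This is Case 1 of the Master Theorem (c < log_b(a), work dominated by leaves), giving O(n^(log_2 11)).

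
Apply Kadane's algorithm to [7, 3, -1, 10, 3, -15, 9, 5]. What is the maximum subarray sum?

Using Kadane's algorithm on [7, 3, -1, 10, 3, -15, 9, 5]:

Scanning through the array:
Position 1 (value 3): max_ending_here = 10, max_so_far = 10
Position 2 (value -1): max_ending_here = 9, max_so_far = 10
Position 3 (value 10): max_ending_here = 19, max_so_far = 19
Position 4 (value 3): max_ending_here = 22, max_so_far = 22
Position 5 (value -15): max_ending_here = 7, max_so_far = 22
Position 6 (value 9): max_ending_here = 16, max_so_far = 22
Position 7 (value 5): max_ending_here = 21, max_so_far = 22

Maximum subarray: [7, 3, -1, 10, 3]
Maximum sum: 22

The maximum subarray is [7, 3, -1, 10, 3] with sum 22. This subarray runs from index 0 to index 4.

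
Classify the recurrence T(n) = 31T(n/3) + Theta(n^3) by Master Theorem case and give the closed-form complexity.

Master Theorem for T(n) = 31T(n/3) + O(n^3):

a = 31, b = 3, c = 3
log_b(a) = log_3(31) = 3.1257

Case 1: c = 3 < log_3(31) = 3.1257
T(n) = O(n^(log_3 31))

For T(n) = 31T(n/3) + O(n^3): log_3(31) = 3.1257. This is Case 1 of the Master Theorem (c < log_b(a), work dominated by leaves), giving O(n^(log_3 31)).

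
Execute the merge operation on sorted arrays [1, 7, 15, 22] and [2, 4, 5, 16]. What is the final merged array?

Merging process:

Compare 1 vs 2: take 1 from left. Merged: [1]
Compare 7 vs 2: take 2 from right. Merged: [1, 2]
Compare 7 vs 4: take 4 from right. Merged: [1, 2, 4]
Compare 7 vs 5: take 5 from right. Merged: [1, 2, 4, 5]
Compare 7 vs 16: take 7 from left. Merged: [1, 2, 4, 5, 7]
Compare 15 vs 16: take 15 from left. Merged: [1, 2, 4, 5, 7, 15]
Compare 22 vs 16: take 16 from right. Merged: [1, 2, 4, 5, 7, 15, 16]
Append remaining from left: [22]. Merged: [1, 2, 4, 5, 7, 15, 16, 22]

Final merged array: [1, 2, 4, 5, 7, 15, 16, 22]
Total comparisons: 7

The merged array is [1, 2, 4, 5, 7, 15, 16, 22], requiring 7 comparisons. The merge step runs in O(n) time where n is the total number of elements.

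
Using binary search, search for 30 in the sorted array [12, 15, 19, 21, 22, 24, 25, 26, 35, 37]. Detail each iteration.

Binary search for 30 in [12, 15, 19, 21, 22, 24, 25, 26, 35, 37]:

lo=0, hi=9, mid=4, arr[mid]=22 -> 22 < 30, search right half
lo=5, hi=9, mid=7, arr[mid]=26 -> 26 < 30, search right half
lo=8, hi=9, mid=8, arr[mid]=35 -> 35 > 30, search left half
lo=8 > hi=7, target 30 not found

Binary search determines that 30 is not in the array after 3 comparisons. The search space was exhausted without finding the target.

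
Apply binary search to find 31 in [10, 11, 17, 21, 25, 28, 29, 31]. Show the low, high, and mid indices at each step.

Binary search for 31 in [10, 11, 17, 21, 25, 28, 29, 31]:

lo=0, hi=7, mid=3, arr[mid]=21 -> 21 < 31, search right half
lo=4, hi=7, mid=5, arr[mid]=28 -> 28 < 31, search right half
lo=6, hi=7, mid=6, arr[mid]=29 -> 29 < 31, search right half
lo=7, hi=7, mid=7, arr[mid]=31 -> Found target at index 7!

Binary search finds 31 at index 7 after 4 comparisons. The search repeatedly halves the search space by comparing with the middle element.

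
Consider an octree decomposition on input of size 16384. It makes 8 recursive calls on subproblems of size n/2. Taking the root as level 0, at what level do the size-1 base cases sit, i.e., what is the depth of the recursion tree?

For divide and conquer with division factor 2:

Problem sizes at each level:
Level 0: 16384
Level 1: 8192
Level 2: 4096
Level 3: 2048
Level 4: 1024
Level 5: 512
Level 6: 256
Level 7: 128
Level 8: 64
Level 9: 32
Level 10: 16
Level 11: 8
Level 12: 4
Level 13: 2
Level 14: 1

The root is level 0 and the size-1 base case is level 14 (the tree spans levels 0 through 14, i.e. 15 levels counting the root), so the depth is the number of divisions: log_2(16384) = 14

The recursion tree depth is log_2(16384) = 14. At each level, the problem size is divided by 2, so it takes 14 divisions to reduce to a base case of size 1. The algorithm makes 8 recursive calls at each level.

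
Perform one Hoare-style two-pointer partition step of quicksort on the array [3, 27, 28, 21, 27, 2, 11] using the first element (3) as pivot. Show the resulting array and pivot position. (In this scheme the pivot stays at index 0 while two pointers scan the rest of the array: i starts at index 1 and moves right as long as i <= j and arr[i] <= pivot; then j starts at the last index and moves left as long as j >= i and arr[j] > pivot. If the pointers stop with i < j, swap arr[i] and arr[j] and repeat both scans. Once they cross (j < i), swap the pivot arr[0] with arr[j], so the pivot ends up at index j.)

Hoare-style two-pointer partition with pivot = 3:

Initial array: [3, 27, 28, 21, 27, 2, 11]

Pointers start at i = 1, j = 6.
i stops at index 1 (arr[1]=27 > 3), j stops at index 5 (arr[5]=2 <= 3): swap arr[1] and arr[5], array becomes [3, 2, 28, 21, 27, 27, 11]
i ends at 2, j ends at 1: the pointers have crossed (j < i), so scanning stops.

Swap pivot arr[0] with arr[1] to place pivot at position 1: [2, 3, 28, 21, 27, 27, 11]
Pivot position: 1

After partitioning with pivot 3, the array becomes [2, 3, 28, 21, 27, 27, 11]. The pivot is placed at index 1. All elements to the left of the pivot are <= 3, and all elements to the right are > 3.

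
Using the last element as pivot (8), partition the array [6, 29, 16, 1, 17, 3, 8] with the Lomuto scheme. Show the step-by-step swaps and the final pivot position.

Lomuto partition with pivot = 8:

Initial array: [6, 29, 16, 1, 17, 3, 8]

arr[0]=6 <= 8: swap with position 0, array becomes [6, 29, 16, 1, 17, 3, 8]
arr[1]=29 > 8: no swap
arr[2]=16 > 8: no swap
arr[3]=1 <= 8: swap with position 1, array becomes [6, 1, 16, 29, 17, 3, 8]
arr[4]=17 > 8: no swap
arr[5]=3 <= 8: swap with position 2, array becomes [6, 1, 3, 29, 17, 16, 8]

Place pivot at position 3: [6, 1, 3, 8, 17, 16, 29]
Pivot position: 3

After partitioning with pivot 8, the array becomes [6, 1, 3, 8, 17, 16, 29]. The pivot is placed at index 3. All elements to the left of the pivot are <= 8, and all elements to the right are > 8.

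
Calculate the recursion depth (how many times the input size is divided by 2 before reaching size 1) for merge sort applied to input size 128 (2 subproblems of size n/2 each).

For divide and conquer with division factor 2:

Problem sizes at each level:
Level 0: 128
Level 1: 64
Level 2: 32
Level 3: 16
Level 4: 8
Level 5: 4
Level 6: 2
Level 7: 1

The root is level 0 and the size-1 base case is level 7 (the tree spans levels 0 through 7, i.e. 8 levels counting the root), so the depth is the number of divisions: log_2(128) = 7

The recursion tree depth is log_2(128) = 7. At each level, the problem size is divided by 2, so it takes 7 divisions to reduce to a base case of size 1. The algorithm makes 2 recursive calls at each level.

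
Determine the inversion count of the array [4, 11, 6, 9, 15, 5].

Finding inversions in [4, 11, 6, 9, 15, 5]:

(1, 2): arr[1]=11 > arr[2]=6
(1, 3): arr[1]=11 > arr[3]=9
(1, 5): arr[1]=11 > arr[5]=5
(2, 5): arr[2]=6 > arr[5]=5
(3, 5): arr[3]=9 > arr[5]=5
(4, 5): arr[4]=15 > arr[5]=5

Total inversions: 6

The array has 6 inversion(s): (1,2), (1,3), (1,5), (2,5), (3,5), (4,5). Each pair (i,j) satisfies i < j and arr[i] > arr[j].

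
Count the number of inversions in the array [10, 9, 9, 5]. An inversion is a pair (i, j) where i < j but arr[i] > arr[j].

Finding inversions in [10, 9, 9, 5]:

(0, 1): arr[0]=10 > arr[1]=9
(0, 2): arr[0]=10 > arr[2]=9
(0, 3): arr[0]=10 > arr[3]=5
(1, 3): arr[1]=9 > arr[3]=5
(2, 3): arr[2]=9 > arr[3]=5

Total inversions: 5

The array has 5 inversion(s): (0,1), (0,2), (0,3), (1,3), (2,3). Each pair (i,j) satisfies i < j and arr[i] > arr[j].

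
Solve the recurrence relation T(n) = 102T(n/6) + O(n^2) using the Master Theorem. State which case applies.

Master Theorem for T(n) = 102T(n/6) + O(n^2):

a = 102, b = 6, c = 2
log_b(a) = log_6(102) = 2.5812

Case 1: c = 2 < log_6(102) = 2.5812
T(n) = O(n^(log_6 102))

For T(n) = 102T(n/6) + O(n^2): log_6(102) = 2.5812. This is Case 1 of the Master Theorem (c < log_b(a), work dominated by leaves), giving O(n^(log_6 102)).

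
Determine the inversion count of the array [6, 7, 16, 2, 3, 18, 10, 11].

Finding inversions in [6, 7, 16, 2, 3, 18, 10, 11]:

(0, 3): arr[0]=6 > arr[3]=2
(0, 4): arr[0]=6 > arr[4]=3
(1, 3): arr[1]=7 > arr[3]=2
(1, 4): arr[1]=7 > arr[4]=3
(2, 3): arr[2]=16 > arr[3]=2
(2, 4): arr[2]=16 > arr[4]=3
(2, 6): arr[2]=16 > arr[6]=10
(2, 7): arr[2]=16 > arr[7]=11
(5, 6): arr[5]=18 > arr[6]=10
(5, 7): arr[5]=18 > arr[7]=11

Total inversions: 10

The array has 10 inversion(s): (0,3), (0,4), (1,3), (1,4), (2,3), (2,4), (2,6), (2,7), (5,6), (5,7). Each pair (i,j) satisfies i < j and arr[i] > arr[j].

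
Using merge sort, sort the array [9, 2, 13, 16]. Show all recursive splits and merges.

Merge sort trace:

Split: [9, 2, 13, 16] -> [9, 2] and [13, 16]
  Split: [9, 2] -> [9] and [2]
  Merge: [9] + [2] -> [2, 9]
  Split: [13, 16] -> [13] and [16]
  Merge: [13] + [16] -> [13, 16]
Merge: [2, 9] + [13, 16] -> [2, 9, 13, 16]

Final sorted array: [2, 9, 13, 16]

The merge sort proceeds by recursively splitting the array and merging sorted halves.
After all merges, the sorted array is [2, 9, 13, 16].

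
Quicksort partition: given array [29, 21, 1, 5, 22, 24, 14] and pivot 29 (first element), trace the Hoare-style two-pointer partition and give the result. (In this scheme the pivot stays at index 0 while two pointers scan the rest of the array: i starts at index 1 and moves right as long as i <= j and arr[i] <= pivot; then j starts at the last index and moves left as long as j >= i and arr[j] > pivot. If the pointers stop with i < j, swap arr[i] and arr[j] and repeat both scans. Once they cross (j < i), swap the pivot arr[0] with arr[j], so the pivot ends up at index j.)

Hoare-style two-pointer partition with pivot = 29:

Initial array: [29, 21, 1, 5, 22, 24, 14]

Pointers start at i = 1, j = 6.
i ends at 7, j ends at 6: the pointers have crossed (j < i), so scanning stops.

Swap pivot arr[0] with arr[6] to place pivot at position 6: [14, 21, 1, 5, 22, 24, 29]
Pivot position: 6

After partitioning with pivot 29, the array becomes [14, 21, 1, 5, 22, 24, 29]. The pivot is placed at index 6. All elements to the left of the pivot are <= 29, and all elements to the right are > 29.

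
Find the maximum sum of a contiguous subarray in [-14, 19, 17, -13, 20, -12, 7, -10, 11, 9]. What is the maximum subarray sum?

Using Kadane's algorithm on [-14, 19, 17, -13, 20, -12, 7, -10, 11, 9]:

Scanning through the array:
Position 1 (value 19): max_ending_here = 19, max_so_far = 19
Position 2 (value 17): max_ending_here = 36, max_so_far = 36
Position 3 (value -13): max_ending_here = 23, max_so_far = 36
Position 4 (value 20): max_ending_here = 43, max_so_far = 43
Position 5 (value -12): max_ending_here = 31, max_so_far = 43
Position 6 (value 7): max_ending_here = 38, max_so_far = 43
Position 7 (value -10): max_ending_here = 28, max_so_far = 43
Position 8 (value 11): max_ending_here = 39, max_so_far = 43
Position 9 (value 9): max_ending_here = 48, max_so_far = 48

Maximum subarray: [19, 17, -13, 20, -12, 7, -10, 11, 9]
Maximum sum: 48

The maximum subarray is [19, 17, -13, 20, -12, 7, -10, 11, 9] with sum 48. This subarray runs from index 1 to index 9.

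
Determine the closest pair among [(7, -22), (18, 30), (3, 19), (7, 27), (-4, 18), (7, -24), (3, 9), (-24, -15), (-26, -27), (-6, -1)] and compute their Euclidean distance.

Computing all pairwise distances among 10 points:

d((7, -22), (18, 30)) = 53.1507
d((7, -22), (3, 19)) = 41.1947
d((7, -22), (7, 27)) = 49.0
d((7, -22), (-4, 18)) = 41.4849
d((7, -22), (7, -24)) = 2.0 <-- minimum
d((7, -22), (3, 9)) = 31.257
d((7, -22), (-24, -15)) = 31.7805
d((7, -22), (-26, -27)) = 33.3766
d((7, -22), (-6, -1)) = 24.6982
d((18, 30), (3, 19)) = 18.6011
d((18, 30), (7, 27)) = 11.4018
d((18, 30), (-4, 18)) = 25.0599
d((18, 30), (7, -24)) = 55.109
d((18, 30), (3, 9)) = 25.807
d((18, 30), (-24, -15)) = 61.5549
d((18, 30), (-26, -27)) = 72.0069
d((18, 30), (-6, -1)) = 39.2046
d((3, 19), (7, 27)) = 8.9443
d((3, 19), (-4, 18)) = 7.0711
d((3, 19), (7, -24)) = 43.1856
d((3, 19), (3, 9)) = 10.0
d((3, 19), (-24, -15)) = 43.4166
d((3, 19), (-26, -27)) = 54.3783
d((3, 19), (-6, -1)) = 21.9317
d((7, 27), (-4, 18)) = 14.2127
d((7, 27), (7, -24)) = 51.0
d((7, 27), (3, 9)) = 18.4391
d((7, 27), (-24, -15)) = 52.2015
d((7, 27), (-26, -27)) = 63.2851
d((7, 27), (-6, -1)) = 30.8707
d((-4, 18), (7, -24)) = 43.4166
d((-4, 18), (3, 9)) = 11.4018
d((-4, 18), (-24, -15)) = 38.5876
d((-4, 18), (-26, -27)) = 50.0899
d((-4, 18), (-6, -1)) = 19.105
d((7, -24), (3, 9)) = 33.2415
d((7, -24), (-24, -15)) = 32.28
d((7, -24), (-26, -27)) = 33.1361
d((7, -24), (-6, -1)) = 26.4197
d((3, 9), (-24, -15)) = 36.1248
d((3, 9), (-26, -27)) = 46.2277
d((3, 9), (-6, -1)) = 13.4536
d((-24, -15), (-26, -27)) = 12.1655
d((-24, -15), (-6, -1)) = 22.8035
d((-26, -27), (-6, -1)) = 32.8024

Closest pair: (7, -22) and (7, -24) with distance 2.0

The closest pair is (7, -22) and (7, -24) with Euclidean distance 2.0. For 10 points, brute-force pairwise comparison is shown above. For large n, the divide-and-conquer algorithm (sort by x, recurse on halves, check the dividing strip) achieves O(n log n).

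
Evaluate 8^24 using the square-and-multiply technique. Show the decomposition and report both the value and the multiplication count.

Computing 8^24 by squaring (build up from 8^1; each line after the first costs one multiplication):

8^1 = 8
8^2 = (8^1)^2 = 8^2 = 64
8^3 = 8 * 8^2 = 8 * 64 = 512
8^6 = (8^3)^2 = 512^2 = 262144
8^12 = (8^6)^2 = 262144^2 = 68719476736
8^24 = (8^12)^2 = 68719476736^2 = 4722366482869645213696

Result: 4722366482869645213696
Multiplications needed: 5 (5 lines after 8^1)

8^24 = 4722366482869645213696. Using exponentiation by squaring, this requires 5 multiplications. The key idea: if the exponent is even, square the half-power; if odd, multiply by the base once.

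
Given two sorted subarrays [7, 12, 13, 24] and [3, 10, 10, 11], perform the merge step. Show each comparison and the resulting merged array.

Merging process:

Compare 7 vs 3: take 3 from right. Merged: [3]
Compare 7 vs 10: take 7 from left. Merged: [3, 7]
Compare 12 vs 10: take 10 from right. Merged: [3, 7, 10]
Compare 12 vs 10: take 10 from right. Merged: [3, 7, 10, 10]
Compare 12 vs 11: take 11 from right. Merged: [3, 7, 10, 10, 11]
Append remaining from left: [12, 13, 24]. Merged: [3, 7, 10, 10, 11, 12, 13, 24]

Final merged array: [3, 7, 10, 10, 11, 12, 13, 24]
Total comparisons: 5

The merged array is [3, 7, 10, 10, 11, 12, 13, 24], requiring 5 comparisons. The merge step runs in O(n) time where n is the total number of elements.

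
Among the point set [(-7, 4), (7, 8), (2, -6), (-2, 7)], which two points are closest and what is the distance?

Computing all pairwise distances among 4 points:

d((-7, 4), (7, 8)) = 14.5602
d((-7, 4), (2, -6)) = 13.4536
d((-7, 4), (-2, 7)) = 5.831 <-- minimum
d((7, 8), (2, -6)) = 14.8661
d((7, 8), (-2, 7)) = 9.0554
d((2, -6), (-2, 7)) = 13.6015

Closest pair: (-7, 4) and (-2, 7) with distance 5.831

The closest pair is (-7, 4) and (-2, 7) with Euclidean distance 5.831. For 4 points, brute-force pairwise comparison is shown above. For large n, the divide-and-conquer algorithm (sort by x, recurse on halves, check the dividing strip) achieves O(n log n).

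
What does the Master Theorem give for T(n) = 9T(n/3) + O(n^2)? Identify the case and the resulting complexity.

Master Theorem for T(n) = 9T(n/3) + O(n^2):

a = 9, b = 3, c = 2
log_b(a) = log_3(9) = 2.0000

Case 2: c = 2 = log_3(9) = 2.0000
T(n) = O(n^2 log n) = O(n^2 log n)

For T(n) = 9T(n/3) + O(n^2): log_3(9) = 2.0000. This is Case 2 of the Master Theorem (c = log_b(a), equal work at all levels), giving O(n^2 log n).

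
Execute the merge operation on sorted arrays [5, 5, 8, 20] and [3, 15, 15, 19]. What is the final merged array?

Merging process:

Compare 5 vs 3: take 3 from right. Merged: [3]
Compare 5 vs 15: take 5 from left. Merged: [3, 5]
Compare 5 vs 15: take 5 from left. Merged: [3, 5, 5]
Compare 8 vs 15: take 8 from left. Merged: [3, 5, 5, 8]
Compare 20 vs 15: take 15 from right. Merged: [3, 5, 5, 8, 15]
Compare 20 vs 15: take 15 from right. Merged: [3, 5, 5, 8, 15, 15]
Compare 20 vs 19: take 19 from right. Merged: [3, 5, 5, 8, 15, 15, 19]
Append remaining from left: [20]. Merged: [3, 5, 5, 8, 15, 15, 19, 20]

Final merged array: [3, 5, 5, 8, 15, 15, 19, 20]
Total comparisons: 7

The merged array is [3, 5, 5, 8, 15, 15, 19, 20], requiring 7 comparisons. The merge step runs in O(n) time where n is the total number of elements.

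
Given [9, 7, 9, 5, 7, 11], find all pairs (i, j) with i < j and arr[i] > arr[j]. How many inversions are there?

Finding inversions in [9, 7, 9, 5, 7, 11]:

(0, 1): arr[0]=9 > arr[1]=7
(0, 3): arr[0]=9 > arr[3]=5
(0, 4): arr[0]=9 > arr[4]=7
(1, 3): arr[1]=7 > arr[3]=5
(2, 3): arr[2]=9 > arr[3]=5
(2, 4): arr[2]=9 > arr[4]=7

Total inversions: 6

The array has 6 inversion(s): (0,1), (0,3), (0,4), (1,3), (2,3), (2,4). Each pair (i,j) satisfies i < j and arr[i] > arr[j].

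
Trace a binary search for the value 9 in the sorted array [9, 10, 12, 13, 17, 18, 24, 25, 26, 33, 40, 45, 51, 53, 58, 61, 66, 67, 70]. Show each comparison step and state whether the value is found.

Binary search for 9 in [9, 10, 12, 13, 17, 18, 24, 25, 26, 33, 40, 45, 51, 53, 58, 61, 66, 67, 70]:

lo=0, hi=18, mid=9, arr[mid]=33 -> 33 > 9, search left half
lo=0, hi=8, mid=4, arr[mid]=17 -> 17 > 9, search left half
lo=0, hi=3, mid=1, arr[mid]=10 -> 10 > 9, search left half
lo=0, hi=0, mid=0, arr[mid]=9 -> Found target at index 0!

Binary search finds 9 at index 0 after 4 comparisons. The search repeatedly halves the search space by comparing with the middle element.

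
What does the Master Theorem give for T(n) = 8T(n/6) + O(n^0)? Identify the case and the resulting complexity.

Master Theorem for T(n) = 8T(n/6) + O(n^0):

a = 8, b = 6, c = 0
log_b(a) = log_6(8) = 1.1606

Case 1: c = 0 < log_6(8) = 1.1606
T(n) = O(n^(log_6 8))

For T(n) = 8T(n/6) + O(n^0): log_6(8) = 1.1606. This is Case 1 of the Master Theorem (c < log_b(a), work dominated by leaves), giving O(n^(log_6 8)).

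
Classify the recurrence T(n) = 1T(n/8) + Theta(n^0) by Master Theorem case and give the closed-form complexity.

Master Theorem for T(n) = 1T(n/8) + O(n^0):

a = 1, b = 8, c = 0
log_b(a) = log_8(1) = 0.0000

Case 2: c = 0 = log_8(1) = 0.0000
T(n) = O(n^0 log n) = O(log n)

For T(n) = 1T(n/8) + O(n^0): log_8(1) = 0.0000. This is Case 2 of the Master Theorem (c = log_b(a), equal work at all levels), giving O(log n).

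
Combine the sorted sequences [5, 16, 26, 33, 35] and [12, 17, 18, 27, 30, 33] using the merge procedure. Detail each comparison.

Merging process:

Compare 5 vs 12: take 5 from left. Merged: [5]
Compare 16 vs 12: take 12 from right. Merged: [5, 12]
Compare 16 vs 17: take 16 from left. Merged: [5, 12, 16]
Compare 26 vs 17: take 17 from right. Merged: [5, 12, 16, 17]
Compare 26 vs 18: take 18 from right. Merged: [5, 12, 16, 17, 18]
Compare 26 vs 27: take 26 from left. Merged: [5, 12, 16, 17, 18, 26]
Compare 33 vs 27: take 27 from right. Merged: [5, 12, 16, 17, 18, 26, 27]
Compare 33 vs 30: take 30 from right. Merged: [5, 12, 16, 17, 18, 26, 27, 30]
Compare 33 vs 33: take 33 from left. Merged: [5, 12, 16, 17, 18, 26, 27, 30, 33]
Compare 35 vs 33: take 33 from right. Merged: [5, 12, 16, 17, 18, 26, 27, 30, 33, 33]
Append remaining from left: [35]. Merged: [5, 12, 16, 17, 18, 26, 27, 30, 33, 33, 35]

Final merged array: [5, 12, 16, 17, 18, 26, 27, 30, 33, 33, 35]
Total comparisons: 10

The merged array is [5, 12, 16, 17, 18, 26, 27, 30, 33, 33, 35], requiring 10 comparisons. The merge step runs in O(n) time where n is the total number of elements.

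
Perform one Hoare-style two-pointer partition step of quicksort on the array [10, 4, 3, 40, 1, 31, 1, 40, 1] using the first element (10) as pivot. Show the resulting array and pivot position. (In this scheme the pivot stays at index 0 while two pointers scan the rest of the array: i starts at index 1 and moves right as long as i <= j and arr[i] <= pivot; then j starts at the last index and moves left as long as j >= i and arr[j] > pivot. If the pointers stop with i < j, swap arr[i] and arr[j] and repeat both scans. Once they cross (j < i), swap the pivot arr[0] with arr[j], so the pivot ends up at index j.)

Hoare-style two-pointer partition with pivot = 10:

Initial array: [10, 4, 3, 40, 1, 31, 1, 40, 1]

Pointers start at i = 1, j = 8.
i stops at index 3 (arr[3]=40 > 10), j stops at index 8 (arr[8]=1 <= 10): swap arr[3] and arr[8], array becomes [10, 4, 3, 1, 1, 31, 1, 40, 40]
i stops at index 5 (arr[5]=31 > 10), j stops at index 6 (arr[6]=1 <= 10): swap arr[5] and arr[6], array becomes [10, 4, 3, 1, 1, 1, 31, 40, 40]
i ends at 6, j ends at 5: the pointers have crossed (j < i), so scanning stops.

Swap pivot arr[0] with arr[5] to place pivot at position 5: [1, 4, 3, 1, 1, 10, 31, 40, 40]
Pivot position: 5

After partitioning with pivot 10, the array becomes [1, 4, 3, 1, 1, 10, 31, 40, 40]. The pivot is placed at index 5. All elements to the left of the pivot are <= 10, and all elements to the right are > 10.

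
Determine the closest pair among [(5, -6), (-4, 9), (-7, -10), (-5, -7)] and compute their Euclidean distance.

Computing all pairwise distances among 4 points:

d((5, -6), (-4, 9)) = 17.4929
d((5, -6), (-7, -10)) = 12.6491
d((5, -6), (-5, -7)) = 10.0499
d((-4, 9), (-7, -10)) = 19.2354
d((-4, 9), (-5, -7)) = 16.0312
d((-7, -10), (-5, -7)) = 3.6056 <-- minimum

Closest pair: (-7, -10) and (-5, -7) with distance 3.6056

The closest pair is (-7, -10) and (-5, -7) with Euclidean distance 3.6056. For 4 points, brute-force pairwise comparison is shown above. For large n, the divide-and-conquer algorithm (sort by x, recurse on halves, check the dividing strip) achieves O(n log n).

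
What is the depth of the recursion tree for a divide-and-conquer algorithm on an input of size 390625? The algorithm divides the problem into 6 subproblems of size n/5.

For divide and conquer with division factor 5:

Problem sizes at each level:
Level 0: 390625
Level 1: 78125
Level 2: 15625
Level 3: 3125
Level 4: 625
Level 5: 125
Level 6: 25
Level 7: 5
Level 8: 1

The root is level 0 and the size-1 base case is level 8 (the tree spans levels 0 through 8, i.e. 9 levels counting the root), so the depth is the number of divisions: log_5(390625) = 8

The recursion tree depth is log_5(390625) = 8. At each level, the problem size is divided by 5, so it takes 8 divisions to reduce to a base case of size 1. The algorithm makes 6 recursive calls at each level.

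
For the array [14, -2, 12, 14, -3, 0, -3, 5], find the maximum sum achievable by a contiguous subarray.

Using Kadane's algorithm on [14, -2, 12, 14, -3, 0, -3, 5]:

Scanning through the array:
Position 1 (value -2): max_ending_here = 12, max_so_far = 14
Position 2 (value 12): max_ending_here = 24, max_so_far = 24
Position 3 (value 14): max_ending_here = 38, max_so_far = 38
Position 4 (value -3): max_ending_here = 35, max_so_far = 38
Position 5 (value 0): max_ending_here = 35, max_so_far = 38
Position 6 (value -3): max_ending_here = 32, max_so_far = 38
Position 7 (value 5): max_ending_here = 37, max_so_far = 38

Maximum subarray: [14, -2, 12, 14]
Maximum sum: 38

The maximum subarray is [14, -2, 12, 14] with sum 38. This subarray runs from index 0 to index 3.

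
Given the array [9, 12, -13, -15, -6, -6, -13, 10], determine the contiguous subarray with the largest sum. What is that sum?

Using Kadane's algorithm on [9, 12, -13, -15, -6, -6, -13, 10]:

Scanning through the array:
Position 1 (value 12): max_ending_here = 21, max_so_far = 21
Position 2 (value -13): max_ending_here = 8, max_so_far = 21
Position 3 (value -15): max_ending_here = -7, max_so_far = 21
Position 4 (value -6): max_ending_here = -6, max_so_far = 21
Position 5 (value -6): max_ending_here = -6, max_so_far = 21
Position 6 (value -13): max_ending_here = -13, max_so_far = 21
Position 7 (value 10): max_ending_here = 10, max_so_far = 21

Maximum subarray: [9, 12]
Maximum sum: 21

The maximum subarray is [9, 12] with sum 21. This subarray runs from index 0 to index 1.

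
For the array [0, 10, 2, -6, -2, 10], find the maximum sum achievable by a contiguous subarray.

Using Kadane's algorithm on [0, 10, 2, -6, -2, 10]:

Scanning through the array:
Position 1 (value 10): max_ending_here = 10, max_so_far = 10
Position 2 (value 2): max_ending_here = 12, max_so_far = 12
Position 3 (value -6): max_ending_here = 6, max_so_far = 12
Position 4 (value -2): max_ending_here = 4, max_so_far = 12
Position 5 (value 10): max_ending_here = 14, max_so_far = 14

Maximum subarray: [0, 10, 2, -6, -2, 10]
Maximum sum: 14

The maximum subarray is [0, 10, 2, -6, -2, 10] with sum 14. This subarray runs from index 0 to index 5.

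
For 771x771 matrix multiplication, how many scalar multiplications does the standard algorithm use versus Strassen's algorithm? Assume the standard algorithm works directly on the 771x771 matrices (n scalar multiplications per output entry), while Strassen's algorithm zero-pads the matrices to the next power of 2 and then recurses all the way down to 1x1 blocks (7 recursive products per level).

Matrix multiplication for 771x771 matrices:

Strassen's algorithm requires power-of-2 dimensions. Pad 771x771 to 1024x1024 (next power of 2).

Standard algorithm: 771^3 = 458314011 multiplications
Strassen's algorithm: 7^(log2(1024)) = 7^10 = 282475249 multiplications
Savings: 458314011 - 282475249 = 175838762 multiplications

Standard: 458314011 multiplications (771^3). Strassen: 282475249 multiplications (7^10, after padding to 1024x1024). Strassen reduces 8 recursive multiplications to 7 at each level.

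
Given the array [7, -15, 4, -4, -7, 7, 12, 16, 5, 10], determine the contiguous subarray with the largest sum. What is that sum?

Using Kadane's algorithm on [7, -15, 4, -4, -7, 7, 12, 16, 5, 10]:

Scanning through the array:
Position 1 (value -15): max_ending_here = -8, max_so_far = 7
Position 2 (value 4): max_ending_here = 4, max_so_far = 7
Position 3 (value -4): max_ending_here = 0, max_so_far = 7
Position 4 (value -7): max_ending_here = -7, max_so_far = 7
Position 5 (value 7): max_ending_here = 7, max_so_far = 7
Position 6 (value 12): max_ending_here = 19, max_so_far = 19
Position 7 (value 16): max_ending_here = 35, max_so_far = 35
Position 8 (value 5): max_ending_here = 40, max_so_far = 40
Position 9 (value 10): max_ending_here = 50, max_so_far = 50

Maximum subarray: [7, 12, 16, 5, 10]
Maximum sum: 50

The maximum subarray is [7, 12, 16, 5, 10] with sum 50. This subarray runs from index 5 to index 9.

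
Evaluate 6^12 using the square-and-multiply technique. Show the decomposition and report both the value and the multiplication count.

Computing 6^12 by squaring (build up from 6^1; each line after the first costs one multiplication):

6^1 = 6
6^2 = (6^1)^2 = 6^2 = 36
6^3 = 6 * 6^2 = 6 * 36 = 216
6^6 = (6^3)^2 = 216^2 = 46656
6^12 = (6^6)^2 = 46656^2 = 2176782336

Result: 2176782336
Multiplications needed: 4 (4 lines after 6^1)

6^12 = 2176782336. Using exponentiation by squaring, this requires 4 multiplications. The key idea: if the exponent is even, square the half-power; if odd, multiply by the base once.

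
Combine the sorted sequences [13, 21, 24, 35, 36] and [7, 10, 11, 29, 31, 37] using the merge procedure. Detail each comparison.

Merging process:

Compare 13 vs 7: take 7 from right. Merged: [7]
Compare 13 vs 10: take 10 from right. Merged: [7, 10]
Compare 13 vs 11: take 11 from right. Merged: [7, 10, 11]
Compare 13 vs 29: take 13 from left. Merged: [7, 10, 11, 13]
Compare 21 vs 29: take 21 from left. Merged: [7, 10, 11, 13, 21]
Compare 24 vs 29: take 24 from left. Merged: [7, 10, 11, 13, 21, 24]
Compare 35 vs 29: take 29 from right. Merged: [7, 10, 11, 13, 21, 24, 29]
Compare 35 vs 31: take 31 from right. Merged: [7, 10, 11, 13, 21, 24, 29, 31]
Compare 35 vs 37: take 35 from left. Merged: [7, 10, 11, 13, 21, 24, 29, 31, 35]
Compare 36 vs 37: take 36 from left. Merged: [7, 10, 11, 13, 21, 24, 29, 31, 35, 36]
Append remaining from right: [37]. Merged: [7, 10, 11, 13, 21, 24, 29, 31, 35, 36, 37]

Final merged array: [7, 10, 11, 13, 21, 24, 29, 31, 35, 36, 37]
Total comparisons: 10

The merged array is [7, 10, 11, 13, 21, 24, 29, 31, 35, 36, 37], requiring 10 comparisons. The merge step runs in O(n) time where n is the total number of elements.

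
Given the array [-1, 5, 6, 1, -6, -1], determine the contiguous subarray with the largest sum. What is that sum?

Using Kadane's algorithm on [-1, 5, 6, 1, -6, -1]:

Scanning through the array:
Position 1 (value 5): max_ending_here = 5, max_so_far = 5
Position 2 (value 6): max_ending_here = 11, max_so_far = 11
Position 3 (value 1): max_ending_here = 12, max_so_far = 12
Position 4 (value -6): max_ending_here = 6, max_so_far = 12
Position 5 (value -1): max_ending_here = 5, max_so_far = 12

Maximum subarray: [5, 6, 1]
Maximum sum: 12

The maximum subarray is [5, 6, 1] with sum 12. This subarray runs from index 1 to index 3.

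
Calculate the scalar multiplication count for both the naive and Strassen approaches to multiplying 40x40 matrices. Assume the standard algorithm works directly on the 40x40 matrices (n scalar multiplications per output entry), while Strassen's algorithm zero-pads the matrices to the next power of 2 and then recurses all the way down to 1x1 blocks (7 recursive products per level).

Matrix multiplication for 40x40 matrices:

Strassen's algorithm requires power-of-2 dimensions. Pad 40x40 to 64x64 (next power of 2).

Standard algorithm: 40^3 = 64000 multiplications
Strassen's algorithm: 7^(log2(64)) = 7^6 = 117649 multiplications
Difference: 64000 - 117649 = -53649 (Strassen uses MORE here due to padding overhead — for small or just-over-power-of-2 n, padding can outweigh the per-level savings)

Standard: 64000 multiplications (40^3). Strassen: 117649 multiplications (7^6, after padding to 64x64). Strassen reduces 8 recursive multiplications to 7 at each level.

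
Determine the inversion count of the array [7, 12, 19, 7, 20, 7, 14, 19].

Finding inversions in [7, 12, 19, 7, 20, 7, 14, 19]:

(1, 3): arr[1]=12 > arr[3]=7
(1, 5): arr[1]=12 > arr[5]=7
(2, 3): arr[2]=19 > arr[3]=7
(2, 5): arr[2]=19 > arr[5]=7
(2, 6): arr[2]=19 > arr[6]=14
(4, 5): arr[4]=20 > arr[5]=7
(4, 6): arr[4]=20 > arr[6]=14
(4, 7): arr[4]=20 > arr[7]=19

Total inversions: 8

The array has 8 inversion(s): (1,3), (1,5), (2,3), (2,5), (2,6), (4,5), (4,6), (4,7). Each pair (i,j) satisfies i < j and arr[i] > arr[j].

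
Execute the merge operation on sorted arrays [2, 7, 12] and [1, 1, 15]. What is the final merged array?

Merging process:

Compare 2 vs 1: take 1 from right. Merged: [1]
Compare 2 vs 1: take 1 from right. Merged: [1, 1]
Compare 2 vs 15: take 2 from left. Merged: [1, 1, 2]
Compare 7 vs 15: take 7 from left. Merged: [1, 1, 2, 7]
Compare 12 vs 15: take 12 from left. Merged: [1, 1, 2, 7, 12]
Append remaining from right: [15]. Merged: [1, 1, 2, 7, 12, 15]

Final merged array: [1, 1, 2, 7, 12, 15]
Total comparisons: 5

The merged array is [1, 1, 2, 7, 12, 15], requiring 5 comparisons. The merge step runs in O(n) time where n is the total number of elements.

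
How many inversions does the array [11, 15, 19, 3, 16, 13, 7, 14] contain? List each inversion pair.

Finding inversions in [11, 15, 19, 3, 16, 13, 7, 14]:

(0, 3): arr[0]=11 > arr[3]=3
(0, 6): arr[0]=11 > arr[6]=7
(1, 3): arr[1]=15 > arr[3]=3
(1, 5): arr[1]=15 > arr[5]=13
(1, 6): arr[1]=15 > arr[6]=7
(1, 7): arr[1]=15 > arr[7]=14
(2, 3): arr[2]=19 > arr[3]=3
(2, 4): arr[2]=19 > arr[4]=16
(2, 5): arr[2]=19 > arr[5]=13
(2, 6): arr[2]=19 > arr[6]=7
(2, 7): arr[2]=19 > arr[7]=14
(4, 5): arr[4]=16 > arr[5]=13
(4, 6): arr[4]=16 > arr[6]=7
(4, 7): arr[4]=16 > arr[7]=14
(5, 6): arr[5]=13 > arr[6]=7

Total inversions: 15

The array has 15 inversion(s): (0,3), (0,6), (1,3), (1,5), (1,6), (1,7), (2,3), (2,4), (2,5), (2,6), (2,7), (4,5), (4,6), (4,7), (5,6). Each pair (i,j) satisfies i < j and arr[i] > arr[j].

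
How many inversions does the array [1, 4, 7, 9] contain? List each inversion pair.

Finding inversions in [1, 4, 7, 9]:


Total inversions: 0

The array has 0 inversions. It is already sorted.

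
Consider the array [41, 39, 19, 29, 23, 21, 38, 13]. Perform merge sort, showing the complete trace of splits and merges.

Merge sort trace:

Split: [41, 39, 19, 29, 23, 21, 38, 13] -> [41, 39, 19, 29] and [23, 21, 38, 13]
  Split: [41, 39, 19, 29] -> [41, 39] and [19, 29]
    Split: [41, 39] -> [41] and [39]
    Merge: [41] + [39] -> [39, 41]
    Split: [19, 29] -> [19] and [29]
    Merge: [19] + [29] -> [19, 29]
  Merge: [39, 41] + [19, 29] -> [19, 29, 39, 41]
  Split: [23, 21, 38, 13] -> [23, 21] and [38, 13]
    Split: [23, 21] -> [23] and [21]
    Merge: [23] + [21] -> [21, 23]
    Split: [38, 13] -> [38] and [13]
    Merge: [38] + [13] -> [13, 38]
  Merge: [21, 23] + [13, 38] -> [13, 21, 23, 38]
Merge: [19, 29, 39, 41] + [13, 21, 23, 38] -> [13, 19, 21, 23, 29, 38, 39, 41]

Final sorted array: [13, 19, 21, 23, 29, 38, 39, 41]

The merge sort proceeds by recursively splitting the array and merging sorted halves.
After all merges, the sorted array is [13, 19, 21, 23, 29, 38, 39, 41].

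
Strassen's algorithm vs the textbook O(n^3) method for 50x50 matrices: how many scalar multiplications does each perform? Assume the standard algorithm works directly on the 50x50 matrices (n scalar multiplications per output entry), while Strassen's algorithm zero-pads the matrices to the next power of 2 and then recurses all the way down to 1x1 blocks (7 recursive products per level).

Matrix multiplication for 50x50 matrices:

Strassen's algorithm requires power-of-2 dimensions. Pad 50x50 to 64x64 (next power of 2).

Standard algorithm: 50^3 = 125000 multiplications
Strassen's algorithm: 7^(log2(64)) = 7^6 = 117649 multiplications
Savings: 125000 - 117649 = 7351 multiplications

Standard: 125000 multiplications (50^3). Strassen: 117649 multiplications (7^6, after padding to 64x64). Strassen reduces 8 recursive multiplications to 7 at each level.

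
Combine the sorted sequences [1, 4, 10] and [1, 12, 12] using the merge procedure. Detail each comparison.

Merging process:

Compare 1 vs 1: take 1 from left. Merged: [1]
Compare 4 vs 1: take 1 from right. Merged: [1, 1]
Compare 4 vs 12: take 4 from left. Merged: [1, 1, 4]
Compare 10 vs 12: take 10 from left. Merged: [1, 1, 4, 10]
Append remaining from right: [12, 12]. Merged: [1, 1, 4, 10, 12, 12]

Final merged array: [1, 1, 4, 10, 12, 12]
Total comparisons: 4

The merged array is [1, 1, 4, 10, 12, 12], requiring 4 comparisons. The merge step runs in O(n) time where n is the total number of elements.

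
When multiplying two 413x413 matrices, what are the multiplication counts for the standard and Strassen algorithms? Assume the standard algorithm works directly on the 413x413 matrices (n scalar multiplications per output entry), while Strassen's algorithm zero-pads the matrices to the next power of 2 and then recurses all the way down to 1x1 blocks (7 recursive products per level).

Matrix multiplication for 413x413 matrices:

Strassen's algorithm requires power-of-2 dimensions. Pad 413x413 to 512x512 (next power of 2).

Standard algorithm: 413^3 = 70444997 multiplications
Strassen's algorithm: 7^(log2(512)) = 7^9 = 40353607 multiplications
Savings: 70444997 - 40353607 = 30091390 multiplications

Standard: 70444997 multiplications (413^3). Strassen: 40353607 multiplications (7^9, after padding to 512x512). Strassen reduces 8 recursive multiplications to 7 at each level.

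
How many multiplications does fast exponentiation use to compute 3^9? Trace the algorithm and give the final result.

Computing 3^9 by squaring (build up from 3^1; each line after the first costs one multiplication):

3^1 = 3
3^2 = (3^1)^2 = 3^2 = 9
3^4 = (3^2)^2 = 9^2 = 81
3^8 = (3^4)^2 = 81^2 = 6561
3^9 = 3 * 3^8 = 3 * 6561 = 19683

Result: 19683
Multiplications needed: 4 (4 lines after 3^1)

3^9 = 19683. Using exponentiation by squaring, this requires 4 multiplications. The key idea: if the exponent is even, square the half-power; if odd, multiply by the base once.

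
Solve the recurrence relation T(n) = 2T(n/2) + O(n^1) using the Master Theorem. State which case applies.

Master Theorem for T(n) = 2T(n/2) + O(n^1):

a = 2, b = 2, c = 1
log_b(a) = log_2(2) = 1.0000

Case 2: c = 1 = log_2(2) = 1.0000
T(n) = O(n^1 log n) = O(n log n)

For T(n) = 2T(n/2) + O(n^1): log_2(2) = 1.0000. This is Case 2 of the Master Theorem (c = log_b(a), equal work at all levels), giving O(n log n).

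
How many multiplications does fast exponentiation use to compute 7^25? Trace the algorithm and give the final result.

Computing 7^25 by squaring (build up from 7^1; each line after the first costs one multiplication):

7^1 = 7
7^2 = (7^1)^2 = 7^2 = 49
7^3 = 7 * 7^2 = 7 * 49 = 343
7^6 = (7^3)^2 = 343^2 = 117649
7^12 = (7^6)^2 = 117649^2 = 13841287201
7^24 = (7^12)^2 = 13841287201^2 = 191581231380566414401
7^25 = 7 * 7^24 = 7 * 191581231380566414401 = 1341068619663964900807

Result: 1341068619663964900807
Multiplications needed: 6 (6 lines after 7^1)

7^25 = 1341068619663964900807. Using exponentiation by squaring, this requires 6 multiplications. The key idea: if the exponent is even, square the half-power; if odd, multiply by the base once.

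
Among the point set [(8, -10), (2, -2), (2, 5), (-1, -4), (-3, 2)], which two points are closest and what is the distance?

Computing all pairwise distances among 5 points:

d((8, -10), (2, -2)) = 10.0
d((8, -10), (2, 5)) = 16.1555
d((8, -10), (-1, -4)) = 10.8167
d((8, -10), (-3, 2)) = 16.2788
d((2, -2), (2, 5)) = 7.0
d((2, -2), (-1, -4)) = 3.6056 <-- minimum
d((2, -2), (-3, 2)) = 6.4031
d((2, 5), (-1, -4)) = 9.4868
d((2, 5), (-3, 2)) = 5.831
d((-1, -4), (-3, 2)) = 6.3246

Closest pair: (2, -2) and (-1, -4) with distance 3.6056

The closest pair is (2, -2) and (-1, -4) with Euclidean distance 3.6056. For 5 points, brute-force pairwise comparison is shown above. For large n, the divide-and-conquer algorithm (sort by x, recurse on halves, check the dividing strip) achieves O(n log n).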